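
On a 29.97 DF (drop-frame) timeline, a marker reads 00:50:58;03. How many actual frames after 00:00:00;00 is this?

91653

As if non-drop at 30 labels/s: (0 × 3600 + 50 × 60 + 58) × 30 + 3 = 91743.
Minute boundaries passed: 50; those not divisible by 10: 50 − 5 = 45; dropped labels = 2 × 45 = 90.
Actual frame index = 91743 − 90 = 91653.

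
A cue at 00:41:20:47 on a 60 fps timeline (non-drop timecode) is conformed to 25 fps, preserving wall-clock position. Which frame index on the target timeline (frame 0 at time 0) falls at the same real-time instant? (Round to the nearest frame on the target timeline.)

Source frame index: (0×3600 + 41×60 + 20) × 60 + 47 = 148847.
Real time: 148847 / (60) = 148847/60 s.
Target frame: (148847/60) × (25) = 744235/12 ≈ 62019.583 → 62020.

frame 62020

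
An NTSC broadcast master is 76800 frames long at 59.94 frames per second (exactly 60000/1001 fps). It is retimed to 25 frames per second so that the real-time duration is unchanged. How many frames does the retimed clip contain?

32032 frames

Target frames = source frames × (target rate / source rate) = 76800 × (25)/(60000/1001) = 76800 × 1001/2400 = 32032.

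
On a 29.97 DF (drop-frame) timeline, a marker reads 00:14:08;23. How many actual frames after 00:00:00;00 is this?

25437

As if non-drop at 30 labels/s: (0 × 3600 + 14 × 60 + 8) × 30 + 23 = 25463.
Minute boundaries passed: 14; those not divisible by 10: 14 − 1 = 13; dropped labels = 2 × 13 = 26.
Actual frame index = 25463 − 26 = 25437.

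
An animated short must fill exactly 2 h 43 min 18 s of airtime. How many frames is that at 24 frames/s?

2 h 43 min 18 s = 9798 s.
Frames = 9798 × 24 = 235152.

235152 frames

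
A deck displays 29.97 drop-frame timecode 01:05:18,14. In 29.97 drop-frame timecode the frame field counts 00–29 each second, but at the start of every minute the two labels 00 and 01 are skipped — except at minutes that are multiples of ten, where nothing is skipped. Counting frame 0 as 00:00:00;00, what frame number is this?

117436

As if non-drop at 30 labels/s: (1 × 3600 + 5 × 60 + 18) × 30 + 14 = 117554.
Minute boundaries passed: 65; those not divisible by 10: 65 − 6 = 59; dropped labels = 2 × 59 = 118.
Actual frame index = 117554 − 118 = 117436.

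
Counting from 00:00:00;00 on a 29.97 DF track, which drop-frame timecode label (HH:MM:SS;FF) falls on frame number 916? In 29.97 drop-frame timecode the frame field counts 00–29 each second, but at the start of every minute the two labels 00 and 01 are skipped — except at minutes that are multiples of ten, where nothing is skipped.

00:00:30;16

Ten DF minutes hold 17982 frames, so frame 916 lies in block 0 (frames 0–17981) with 916 frames into that block.
The block's first minute is 1800 frames and the rest 1798 each; 916 frames reaches minute 0, so 0 × 18 + 0 × 2 = 0 labels have been skipped so far.
Adding those back, label number 916 + 0 = 916 at 30 labels/s is 30 s + 16 f = 0 h 0 min 30 s frame 16, i.e. 00:00:30;16.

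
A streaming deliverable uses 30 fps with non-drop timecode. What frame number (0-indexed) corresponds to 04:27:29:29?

Total seconds to the label: (4 × 3600 + 27 × 60 + 29) = 16049.
Frame index = 16049 × 30 + 29 = 481499.

frame 481499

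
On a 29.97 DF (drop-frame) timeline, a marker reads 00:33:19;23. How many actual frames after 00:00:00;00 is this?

59933

Complete 10-minute blocks: 3, each 17982 frames → 53946.
Remaining 3 whole minutes in the current block: 1800 + 2 × 1798 = 5396 frames.
Within the current minute: 19 × 30 + 23 − 2 = 591 (labels ;00/;01 skipped at this minute). Total = 53946 + 5396 + 591 = 59933.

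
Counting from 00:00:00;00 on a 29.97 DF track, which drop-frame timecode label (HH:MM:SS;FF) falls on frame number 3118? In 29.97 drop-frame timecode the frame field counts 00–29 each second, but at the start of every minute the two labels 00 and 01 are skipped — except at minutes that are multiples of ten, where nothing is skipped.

Each 10-minute DF block holds 10 × 60 × 30 − 9 × 2 = 17982 frames. 3118 ÷ 17982 → 0 full blocks, remainder 3118.
Within the partial block the first minute is 1800 frames and each further minute 1798, so 1 further minute boundary passed. Total skipped labels = 18 × 0 + 2 × 1 = 2.
Non-drop label index = 3118 + 2 = 3120; at 30 labels/s that is 00:01:44:00, i.e. DF 00:01:44;00.

00:01:44;00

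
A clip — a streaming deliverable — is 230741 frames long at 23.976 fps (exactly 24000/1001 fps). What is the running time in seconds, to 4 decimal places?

Running time = 230741 × 1001/24000 = 230971741/24000 s ≈ 9623.8225 s.

9623.8225 seconds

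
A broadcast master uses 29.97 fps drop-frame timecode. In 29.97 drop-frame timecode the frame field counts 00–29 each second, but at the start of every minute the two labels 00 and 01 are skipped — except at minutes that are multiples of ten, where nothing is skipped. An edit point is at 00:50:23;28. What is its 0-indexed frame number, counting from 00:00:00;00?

90628

Complete 10-minute blocks: 5, each 17982 frames → 89910.
Remaining 0 whole minutes in the current block: 0 frames.
Within the current minute: 23 × 30 + 28 = 718. Total = 89910 + 0 + 718 = 90628.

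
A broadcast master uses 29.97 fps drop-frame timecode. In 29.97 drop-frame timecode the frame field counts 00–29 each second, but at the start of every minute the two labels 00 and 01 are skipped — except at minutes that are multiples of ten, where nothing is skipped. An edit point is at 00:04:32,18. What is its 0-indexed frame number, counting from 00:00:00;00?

8170

As if non-drop at 30 labels/s: (0 × 3600 + 4 × 60 + 32) × 30 + 18 = 8178.
Minute boundaries passed: 4; those not divisible by 10: 4 − 0 = 4; dropped labels = 2 × 4 = 8.
Actual frame index = 8178 − 8 = 8170.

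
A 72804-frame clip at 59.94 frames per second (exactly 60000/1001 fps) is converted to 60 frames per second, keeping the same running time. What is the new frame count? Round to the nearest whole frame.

72877 frames

Frames at target rate = 72804 × (60) / (60000/1001) = 18219201/250 ≈ 72876.804.
Nearest whole frame: 72877.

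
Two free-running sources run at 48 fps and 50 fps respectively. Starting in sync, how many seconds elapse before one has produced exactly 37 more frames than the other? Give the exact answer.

18.5 seconds

The gap grows by |50 − 48| = 2 frames per second.
Time for a 37-frame gap: 37 ÷ (2) = 18.5 s.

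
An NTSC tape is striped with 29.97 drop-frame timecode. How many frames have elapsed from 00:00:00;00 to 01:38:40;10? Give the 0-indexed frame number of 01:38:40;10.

177432

As if non-drop at 30 labels/s: (1 × 3600 + 38 × 60 + 40) × 30 + 10 = 177610.
Minute boundaries passed: 98; those not divisible by 10: 98 − 9 = 89; dropped labels = 2 × 89 = 178.
Actual frame index = 177610 − 178 = 177432.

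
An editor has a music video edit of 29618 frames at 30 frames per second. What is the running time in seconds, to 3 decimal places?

987.267 seconds

Running time = 29618 × 1/30 = 14809/15 s ≈ 987.267 s.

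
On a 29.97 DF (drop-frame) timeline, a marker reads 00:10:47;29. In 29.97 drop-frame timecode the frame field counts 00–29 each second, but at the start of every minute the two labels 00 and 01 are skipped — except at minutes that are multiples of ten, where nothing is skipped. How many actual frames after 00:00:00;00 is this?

19421

As if non-drop at 30 labels/s: (0 × 3600 + 10 × 60 + 47) × 30 + 29 = 19439.
Minute boundaries passed: 10; those not divisible by 10: 10 − 1 = 9; dropped labels = 2 × 9 = 18.
Actual frame index = 19439 − 18 = 19421.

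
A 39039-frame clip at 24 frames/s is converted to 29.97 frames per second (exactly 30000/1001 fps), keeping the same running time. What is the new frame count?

48750 frames

Target frames = source frames × (target rate / source rate) = 39039 × (30000/1001)/(24) = 39039 × 1250/1001 = 48750.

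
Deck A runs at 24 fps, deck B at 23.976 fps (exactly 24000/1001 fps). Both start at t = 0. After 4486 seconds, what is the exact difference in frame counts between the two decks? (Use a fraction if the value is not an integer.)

A emits 24 × 4486 = 107664 frames; B emits 24000/1001 × 4486 = 107664000/1001.
Difference = 107664/1001 frames (≈ 107.5564); B is behind A.

107664/1001 frames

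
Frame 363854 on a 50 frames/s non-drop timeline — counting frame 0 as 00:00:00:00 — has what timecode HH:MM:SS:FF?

02:01:17:04

363854 ÷ 50 = 7277 full seconds, remainder 4 frames.
7277 s = 2 h 1 min 17 s.
Timecode: 02:01:17:04.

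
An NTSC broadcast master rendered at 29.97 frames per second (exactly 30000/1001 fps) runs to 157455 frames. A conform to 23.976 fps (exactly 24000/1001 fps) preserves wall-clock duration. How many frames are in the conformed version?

Target frames = source frames × (target rate / source rate) = 157455 × (24000/1001)/(30000/1001) = 157455 × 4/5 = 125964.

125964 frames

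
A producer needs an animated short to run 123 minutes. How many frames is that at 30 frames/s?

221400 frames

123 min = 7380 s.
Frames = 7380 × 30 = 221400.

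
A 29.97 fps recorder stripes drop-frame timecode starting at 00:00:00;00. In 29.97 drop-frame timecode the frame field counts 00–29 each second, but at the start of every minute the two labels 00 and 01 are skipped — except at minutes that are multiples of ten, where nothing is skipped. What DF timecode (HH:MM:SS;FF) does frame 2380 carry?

00:01:19;12

Each 10-minute DF block holds 10 × 60 × 30 − 9 × 2 = 17982 frames. 2380 ÷ 17982 → 0 full blocks, remainder 2380.
Within the partial block the first minute is 1800 frames and each further minute 1798, so 1 further minute boundary passed. Total skipped labels = 18 × 0 + 2 × 1 = 2.
Non-drop label index = 2380 + 2 = 2382; at 30 labels/s that is 00:01:19:12, i.e. DF 00:01:19;12.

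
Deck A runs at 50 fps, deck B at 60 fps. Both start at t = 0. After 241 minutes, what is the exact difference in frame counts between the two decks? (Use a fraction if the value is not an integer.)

144600 frames

241 min = 14460 s.
A emits 50 × 14460 = 723000 frames; B emits 60 × 14460 = 867600.
Difference = 144600 frames; B is ahead of A.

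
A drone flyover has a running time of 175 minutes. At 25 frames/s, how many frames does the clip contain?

262500 frames

175 min = 10500 s.
Frames = 10500 × 25 = 262500.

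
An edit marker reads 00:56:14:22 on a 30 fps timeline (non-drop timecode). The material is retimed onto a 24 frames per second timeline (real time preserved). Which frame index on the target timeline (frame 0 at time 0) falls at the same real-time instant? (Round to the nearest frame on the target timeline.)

Source frame index: (0×3600 + 56×60 + 14) × 30 + 22 = 101242.
Real time: 101242 / (30) = 50621/15 s.
Target frame: (50621/15) × (24) = 404968/5 ≈ 80993.600 → 80994.

frame 80994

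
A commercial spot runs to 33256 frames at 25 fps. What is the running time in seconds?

Running time = 33256 / (25) = 1330.24 s.

1330.24 seconds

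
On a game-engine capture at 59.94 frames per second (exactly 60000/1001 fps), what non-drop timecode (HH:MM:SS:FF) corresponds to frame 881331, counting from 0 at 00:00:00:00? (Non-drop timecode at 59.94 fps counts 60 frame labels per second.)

881331 ÷ 60 = 14688 full seconds, remainder 51 frames.
14688 s = 4 h 4 min 48 s.
Timecode: 04:04:48:51.

04:04:48:51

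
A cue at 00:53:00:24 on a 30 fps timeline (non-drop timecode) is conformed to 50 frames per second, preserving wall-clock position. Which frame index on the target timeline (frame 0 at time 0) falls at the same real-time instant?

frame 159040

Source frame index: (0×3600 + 53×60 + 0) × 30 + 24 = 95424.
Real time: 95424 / (30) = 15904/5 s.
Target frame: (15904/5) × (50) = 159040.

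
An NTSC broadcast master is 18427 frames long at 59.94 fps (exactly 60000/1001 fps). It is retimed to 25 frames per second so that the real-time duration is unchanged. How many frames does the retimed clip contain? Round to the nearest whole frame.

7686 frames

Frames at target rate = 18427 × (25) / (60000/1001) = 18445427/2400 ≈ 7685.595.
Nearest whole frame: 7686.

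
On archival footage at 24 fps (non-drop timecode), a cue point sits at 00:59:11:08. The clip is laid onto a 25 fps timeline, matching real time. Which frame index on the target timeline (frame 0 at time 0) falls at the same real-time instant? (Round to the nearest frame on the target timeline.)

Source frame index: (0×3600 + 59×60 + 11) × 24 + 8 = 85232.
Real time: 85232 / (24) = 10654/3 s.
Target frame: (10654/3) × (25) = 266350/3 ≈ 88783.333 → 88783.

frame 88783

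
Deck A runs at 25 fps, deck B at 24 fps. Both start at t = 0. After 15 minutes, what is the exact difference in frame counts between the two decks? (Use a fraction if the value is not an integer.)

900 frames

15 min = 900 s.
A emits 25 × 900 = 22500 frames; B emits 24 × 900 = 21600.
Difference = 900 frames; B is behind A.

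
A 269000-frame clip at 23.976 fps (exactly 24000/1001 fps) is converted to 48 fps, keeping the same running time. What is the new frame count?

Target frames = source frames × (target rate / source rate) = 269000 × (48)/(24000/1001) = 269000 × 1001/500 = 538538.

538538 frames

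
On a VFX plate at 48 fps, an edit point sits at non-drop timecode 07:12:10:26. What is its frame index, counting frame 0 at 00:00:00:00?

1244666

Total seconds to the label: (7 × 3600 + 12 × 60 + 10) = 25930.
Frame index = 25930 × 48 + 26 = 1244666.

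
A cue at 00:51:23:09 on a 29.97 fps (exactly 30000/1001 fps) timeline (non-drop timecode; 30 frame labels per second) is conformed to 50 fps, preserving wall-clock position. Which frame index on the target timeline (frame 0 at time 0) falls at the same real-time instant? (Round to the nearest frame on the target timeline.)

Source frame index: (0×3600 + 51×60 + 23) × 30 + 9 = 92499.
Real time: 92499 / (30000/1001) = 30863833/10000 s.
Target frame: (30863833/10000) × (50) = 30863833/200 ≈ 154319.165 → 154319.

frame 154319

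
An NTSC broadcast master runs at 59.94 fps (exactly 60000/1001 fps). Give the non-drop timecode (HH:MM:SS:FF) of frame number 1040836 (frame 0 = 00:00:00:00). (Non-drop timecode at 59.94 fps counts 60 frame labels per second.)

1040836 ÷ 60 = 17347 full seconds, remainder 16 frames.
17347 s = 4 h 49 min 7 s.
Timecode: 04:49:07:16.

04:49:07:16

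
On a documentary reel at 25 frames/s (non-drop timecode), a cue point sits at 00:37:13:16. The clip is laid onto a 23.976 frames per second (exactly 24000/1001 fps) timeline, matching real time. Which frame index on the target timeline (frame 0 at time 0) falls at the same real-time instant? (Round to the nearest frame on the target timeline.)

Source frame index: (0×3600 + 37×60 + 13) × 25 + 16 = 55841.
Real time: 55841 / (25) = 55841/25 s.
Target frame: (55841/25) × (24000/1001) = 53607360/1001 ≈ 53553.806 → 53554.

frame 53554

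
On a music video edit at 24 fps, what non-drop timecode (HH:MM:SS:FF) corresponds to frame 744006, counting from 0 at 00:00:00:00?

08:36:40:06

744006 ÷ 24 = 31000 full seconds, remainder 6 frames.
31000 s = 8 h 36 min 40 s.
Timecode: 08:36:40:06.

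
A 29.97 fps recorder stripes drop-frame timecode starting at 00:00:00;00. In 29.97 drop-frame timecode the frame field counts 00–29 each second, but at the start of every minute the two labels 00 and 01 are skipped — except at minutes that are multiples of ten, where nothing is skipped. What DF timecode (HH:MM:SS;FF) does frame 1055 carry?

Each 10-minute DF block holds 10 × 60 × 30 − 9 × 2 = 17982 frames. 1055 ÷ 17982 → 0 full blocks, remainder 1055.
Within the partial block the first minute is 1800 frames and each further minute 1798, so 0 further minute boundaries passed. Total skipped labels = 18 × 0 + 2 × 0 = 0.
Non-drop label index = 1055 + 0 = 1055; at 30 labels/s that is 00:00:35:05, i.e. DF 00:00:35;05.

00:00:35;05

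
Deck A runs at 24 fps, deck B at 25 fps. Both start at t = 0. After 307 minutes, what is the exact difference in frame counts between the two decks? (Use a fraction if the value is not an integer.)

18420 frames

307 min = 18420 s.
A emits 24 × 18420 = 442080 frames; B emits 25 × 18420 = 460500.
Difference = 18420 frames; B is ahead of A.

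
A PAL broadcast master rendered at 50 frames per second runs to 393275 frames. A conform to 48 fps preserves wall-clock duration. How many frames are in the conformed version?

Target frames = source frames × (target rate / source rate) = 393275 × (48)/(50) = 393275 × 24/25 = 377544.

377544 frames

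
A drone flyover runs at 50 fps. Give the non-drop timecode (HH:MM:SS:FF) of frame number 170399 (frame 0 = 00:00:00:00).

170399 ÷ 50 = 3407 full seconds, remainder 49 frames.
3407 s = 0 h 56 min 47 s.
Timecode: 00:56:47:49.

00:56:47:49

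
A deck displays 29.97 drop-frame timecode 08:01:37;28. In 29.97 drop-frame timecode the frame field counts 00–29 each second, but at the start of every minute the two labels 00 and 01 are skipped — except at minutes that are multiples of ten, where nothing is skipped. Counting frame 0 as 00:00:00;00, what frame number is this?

866072

As if non-drop at 30 labels/s: (8 × 3600 + 1 × 60 + 37) × 30 + 28 = 866938.
Minute boundaries passed: 481; those not divisible by 10: 481 − 48 = 433; dropped labels = 2 × 433 = 866.
Actual frame index = 866938 − 866 = 866072.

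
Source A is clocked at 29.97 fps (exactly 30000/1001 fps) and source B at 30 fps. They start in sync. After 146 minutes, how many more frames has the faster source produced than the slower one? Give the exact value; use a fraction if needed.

262800/1001 frames

146 min = 8760 s.
A emits 30000/1001 × 8760 = 262800000/1001 frames; B emits 30 × 8760 = 262800.
Difference = 262800/1001 frames (≈ 262.5375); B is ahead of A.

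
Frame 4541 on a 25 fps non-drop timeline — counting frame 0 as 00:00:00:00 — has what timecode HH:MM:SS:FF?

4541 ÷ 25 = 181 full seconds, remainder 16 frames.
181 s = 0 h 3 min 1 s.
Timecode: 00:03:01:16.

00:03:01:16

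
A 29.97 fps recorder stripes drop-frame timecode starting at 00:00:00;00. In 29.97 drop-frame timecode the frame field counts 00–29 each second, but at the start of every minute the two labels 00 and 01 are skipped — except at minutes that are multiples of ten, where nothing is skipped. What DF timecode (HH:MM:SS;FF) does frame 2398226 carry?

22:13:40;26

Ten DF minutes hold 17982 frames, so frame 2398226 lies in block 133 (frames 2391606–2409587) with 6620 frames into that block.
The block's first minute is 1800 frames and the rest 1798 each; 6620 frames reaches minute 3, so 133 × 18 + 3 × 2 = 2400 labels have been skipped so far.
Adding those back, label number 2398226 + 2400 = 2400626 at 30 labels/s is 80020 s + 26 f = 22 h 13 min 40 s frame 26, i.e. 22:13:40;26.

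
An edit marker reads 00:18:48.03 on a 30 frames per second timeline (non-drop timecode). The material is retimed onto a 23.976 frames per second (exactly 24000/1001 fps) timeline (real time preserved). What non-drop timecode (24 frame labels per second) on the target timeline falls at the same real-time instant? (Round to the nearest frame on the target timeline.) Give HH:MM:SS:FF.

00:18:46:23

Source frame index: (0×3600 + 18×60 + 48) × 30 + 3 = 33843.
Real time: 33843 / (30) = 11281/10 s.
Target frame: (11281/10) × (24000/1001) = 27074400/1001 ≈ 27047.353 → 27047.
At 24 labels/s: frame 27047 → 00:18:46:23.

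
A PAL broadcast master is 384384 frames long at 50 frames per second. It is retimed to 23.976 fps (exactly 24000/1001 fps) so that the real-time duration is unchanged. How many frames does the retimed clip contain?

Target frames = source frames × (target rate / source rate) = 384384 × (24000/1001)/(50) = 384384 × 480/1001 = 184320.

184320 frames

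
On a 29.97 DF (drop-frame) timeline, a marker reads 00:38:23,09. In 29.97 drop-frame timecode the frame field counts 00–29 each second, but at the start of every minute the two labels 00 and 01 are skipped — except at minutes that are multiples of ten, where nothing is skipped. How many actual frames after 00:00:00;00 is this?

69029

Complete 10-minute blocks: 3, each 17982 frames → 53946.
Remaining 8 whole minutes in the current block: 1800 + 7 × 1798 = 14386 frames.
Within the current minute: 23 × 30 + 9 − 2 = 697 (labels ;00/;01 skipped at this minute). Total = 53946 + 14386 + 697 = 69029.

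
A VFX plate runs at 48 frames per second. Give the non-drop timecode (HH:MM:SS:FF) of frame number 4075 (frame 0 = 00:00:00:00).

4075 ÷ 48 = 84 full seconds, remainder 43 frames.
84 s = 0 h 1 min 24 s.
Timecode: 00:01:24:43.

00:01:24:43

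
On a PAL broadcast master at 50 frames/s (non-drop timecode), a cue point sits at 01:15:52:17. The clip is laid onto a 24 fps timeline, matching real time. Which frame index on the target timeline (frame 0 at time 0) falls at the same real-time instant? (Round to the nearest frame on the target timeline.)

Source frame index: (1×3600 + 15×60 + 52) × 50 + 17 = 227617.
Real time: 227617 / (50) = 227617/50 s.
Target frame: (227617/50) × (24) = 2731404/25 ≈ 109256.160 → 109256.

frame 109256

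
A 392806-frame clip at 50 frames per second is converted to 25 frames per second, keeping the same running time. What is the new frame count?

196403 frames

Target frames = source frames × (target rate / source rate) = 392806 × (25)/(50) = 392806 × 1/2 = 196403.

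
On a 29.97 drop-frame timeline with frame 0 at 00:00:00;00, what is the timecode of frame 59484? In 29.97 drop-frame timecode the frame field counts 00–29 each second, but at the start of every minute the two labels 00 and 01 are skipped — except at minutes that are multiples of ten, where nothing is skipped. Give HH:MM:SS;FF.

00:33:04;24

Ten DF minutes hold 17982 frames, so frame 59484 lies in block 3 (frames 53946–71927) with 5538 frames into that block.
The block's first minute is 1800 frames and the rest 1798 each; 5538 frames reaches minute 3, so 3 × 18 + 3 × 2 = 60 labels have been skipped so far.
Adding those back, label number 59484 + 60 = 59544 at 30 labels/s is 1984 s + 24 f = 0 h 33 min 4 s frame 24, i.e. 00:33:04;24.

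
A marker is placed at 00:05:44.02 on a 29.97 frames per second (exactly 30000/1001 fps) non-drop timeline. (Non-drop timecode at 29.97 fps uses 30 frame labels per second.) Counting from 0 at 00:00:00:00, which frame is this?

frame 10322

Total seconds to the label: (0 × 3600 + 5 × 60 + 44) = 344.
Frame index = 344 × 30 + 2 = 10322.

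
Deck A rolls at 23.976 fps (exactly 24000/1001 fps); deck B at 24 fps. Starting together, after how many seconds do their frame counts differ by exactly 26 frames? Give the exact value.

The gap grows by |24 − 24000/1001| = 24/1001 frames per second.
Time for a 26-frame gap: 26 ÷ (24/1001) = 13013/12 s.

13013/12 seconds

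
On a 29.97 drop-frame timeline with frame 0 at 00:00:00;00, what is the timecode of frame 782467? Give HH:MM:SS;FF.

Each 10-minute DF block holds 10 × 60 × 30 − 9 × 2 = 17982 frames. 782467 ÷ 17982 → 43 full blocks, remainder 9241.
Within the partial block the first minute is 1800 frames and each further minute 1798, so 5 further minute boundaries passed. Total skipped labels = 18 × 43 + 2 × 5 = 784.
Non-drop label index = 782467 + 784 = 783251; at 30 labels/s that is 07:15:08:11, i.e. DF 07:15:08;11.

07:15:08;11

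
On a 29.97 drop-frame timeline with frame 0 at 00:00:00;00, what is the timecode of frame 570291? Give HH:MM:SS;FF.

Each 10-minute DF block holds 10 × 60 × 30 − 9 × 2 = 17982 frames. 570291 ÷ 17982 → 31 full blocks, remainder 12849.
Within the partial block the first minute is 1800 frames and each further minute 1798, so 7 further minute boundaries passed. Total skipped labels = 18 × 31 + 2 × 7 = 572.
Non-drop label index = 570291 + 572 = 570863; at 30 labels/s that is 05:17:08:23, i.e. DF 05:17:08;23.

05:17:08;23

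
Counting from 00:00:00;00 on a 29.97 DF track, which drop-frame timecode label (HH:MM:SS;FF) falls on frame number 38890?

00:21:37;18

Each 10-minute DF block holds 10 × 60 × 30 − 9 × 2 = 17982 frames. 38890 ÷ 17982 → 2 full blocks, remainder 2926.
Within the partial block the first minute is 1800 frames and each further minute 1798, so 1 further minute boundary passed. Total skipped labels = 18 × 2 + 2 × 1 = 38.
Non-drop label index = 38890 + 38 = 38928; at 30 labels/s that is 00:21:37:18, i.e. DF 00:21:37;18.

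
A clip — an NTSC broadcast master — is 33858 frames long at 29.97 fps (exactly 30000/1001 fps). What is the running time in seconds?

1129.7286 seconds

Running time = 33858 / (30000/1001) = 1129.7286 s.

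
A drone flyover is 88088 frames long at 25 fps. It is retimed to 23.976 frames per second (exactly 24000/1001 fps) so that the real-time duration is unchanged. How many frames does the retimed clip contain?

84480 frames

Target frames = source frames × (target rate / source rate) = 88088 × (24000/1001)/(25) = 88088 × 960/1001 = 84480.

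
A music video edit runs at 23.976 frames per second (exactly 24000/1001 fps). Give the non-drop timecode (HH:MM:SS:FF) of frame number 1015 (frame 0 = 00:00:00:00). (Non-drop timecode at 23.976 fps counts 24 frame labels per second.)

00:00:42:07

1015 ÷ 24 = 42 full seconds, remainder 7 frames.
42 s = 0 h 0 min 42 s.
Timecode: 00:00:42:07.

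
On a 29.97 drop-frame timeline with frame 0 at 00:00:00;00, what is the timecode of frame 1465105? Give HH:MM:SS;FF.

13:34:45;21

Each 10-minute DF block holds 10 × 60 × 30 − 9 × 2 = 17982 frames. 1465105 ÷ 17982 → 81 full blocks, remainder 8563.
Within the partial block the first minute is 1800 frames and each further minute 1798, so 4 further minute boundaries passed. Total skipped labels = 18 × 81 + 2 × 4 = 1466.
Non-drop label index = 1465105 + 1466 = 1466571; at 30 labels/s that is 13:34:45:21, i.e. DF 13:34:45;21.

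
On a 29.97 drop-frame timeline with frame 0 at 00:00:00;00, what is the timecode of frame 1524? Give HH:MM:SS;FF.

00:00:50;24

Ten DF minutes hold 17982 frames, so frame 1524 lies in block 0 (frames 0–17981) with 1524 frames into that block.
The block's first minute is 1800 frames and the rest 1798 each; 1524 frames reaches minute 0, so 0 × 18 + 0 × 2 = 0 labels have been skipped so far.
Adding those back, label number 1524 + 0 = 1524 at 30 labels/s is 50 s + 24 f = 0 h 0 min 50 s frame 24, i.e. 00:00:50;24.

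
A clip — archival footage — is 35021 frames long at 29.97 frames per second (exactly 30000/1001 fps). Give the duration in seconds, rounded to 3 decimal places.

Running time = 35021 × 1001/30000 = 35056021/30000 s ≈ 1168.534 s.

1168.534 seconds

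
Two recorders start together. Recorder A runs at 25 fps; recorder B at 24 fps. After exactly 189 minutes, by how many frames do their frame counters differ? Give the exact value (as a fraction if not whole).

11340 frames

189 min = 11340 s.
A emits 25 × 11340 = 283500 frames; B emits 24 × 11340 = 272160.
Difference = 11340 frames; B is behind A.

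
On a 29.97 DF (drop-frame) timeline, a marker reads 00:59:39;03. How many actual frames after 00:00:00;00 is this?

Complete 10-minute blocks: 5, each 17982 frames → 89910.
Remaining 9 whole minutes in the current block: 1800 + 8 × 1798 = 16184 frames.
Within the current minute: 39 × 30 + 3 − 2 = 1171 (labels ;00/;01 skipped at this minute). Total = 89910 + 16184 + 1171 = 107265.

107265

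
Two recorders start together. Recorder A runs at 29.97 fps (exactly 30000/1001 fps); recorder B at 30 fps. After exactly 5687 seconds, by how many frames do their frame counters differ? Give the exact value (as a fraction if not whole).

A emits 30000/1001 × 5687 = 15510000/91 frames; B emits 30 × 5687 = 170610.
Difference = 15510/91 frames (≈ 170.4396); B is ahead of A.

15510/91 frames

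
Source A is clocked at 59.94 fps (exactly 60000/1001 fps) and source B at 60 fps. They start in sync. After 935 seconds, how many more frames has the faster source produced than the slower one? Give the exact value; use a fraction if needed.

A emits 60000/1001 × 935 = 5100000/91 frames; B emits 60 × 935 = 56100.
Difference = 5100/91 frames (≈ 56.0440); B is ahead of A.

5100/91 frames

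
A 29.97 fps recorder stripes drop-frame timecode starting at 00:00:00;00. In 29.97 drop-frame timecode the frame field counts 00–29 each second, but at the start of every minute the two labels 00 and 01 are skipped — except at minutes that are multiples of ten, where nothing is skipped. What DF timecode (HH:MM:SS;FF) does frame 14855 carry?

00:08:15;21

Ten DF minutes hold 17982 frames, so frame 14855 lies in block 0 (frames 0–17981) with 14855 frames into that block.
The block's first minute is 1800 frames and the rest 1798 each; 14855 frames reaches minute 8, so 0 × 18 + 8 × 2 = 16 labels have been skipped so far.
Adding those back, label number 14855 + 16 = 14871 at 30 labels/s is 495 s + 21 f = 0 h 8 min 15 s frame 21, i.e. 00:08:15;21.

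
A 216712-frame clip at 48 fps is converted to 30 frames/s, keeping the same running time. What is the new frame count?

Target frames = source frames × (target rate / source rate) = 216712 × (30)/(48) = 216712 × 5/8 = 135445.

135445 frames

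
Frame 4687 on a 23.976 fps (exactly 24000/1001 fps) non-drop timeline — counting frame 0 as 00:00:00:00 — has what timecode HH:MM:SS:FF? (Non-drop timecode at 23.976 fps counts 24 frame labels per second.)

4687 ÷ 24 = 195 full seconds, remainder 7 frames.
195 s = 0 h 3 min 15 s.
Timecode: 00:03:15:07.

00:03:15:07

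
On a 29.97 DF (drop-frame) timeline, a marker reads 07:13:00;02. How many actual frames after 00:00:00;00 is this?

Complete 10-minute blocks: 43, each 17982 frames → 773226.
Remaining 3 whole minutes in the current block: 1800 + 2 × 1798 = 5396 frames.
Within the current minute: 0 × 30 + 2 − 2 = 0 (labels ;00/;01 skipped at this minute). Total = 773226 + 5396 + 0 = 778622.

778622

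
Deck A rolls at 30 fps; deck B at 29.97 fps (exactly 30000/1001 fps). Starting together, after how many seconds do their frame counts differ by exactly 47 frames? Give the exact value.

The gap grows by |30000/1001 − 30| = 30/1001 frames per second.
Time for a 47-frame gap: 47 ÷ (30/1001) = 47047/30 s.

47047/30 seconds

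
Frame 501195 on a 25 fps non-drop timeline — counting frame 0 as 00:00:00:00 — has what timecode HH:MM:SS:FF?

501195 ÷ 25 = 20047 full seconds, remainder 20 frames.
20047 s = 5 h 34 min 7 s.
Timecode: 05:34:07:20.

05:34:07:20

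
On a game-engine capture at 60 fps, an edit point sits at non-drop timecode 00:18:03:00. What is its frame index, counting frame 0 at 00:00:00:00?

frame 64980

Total seconds to the label: (0 × 3600 + 18 × 60 + 3) = 1083.
Frame index = 1083 × 60 + 0 = 64980.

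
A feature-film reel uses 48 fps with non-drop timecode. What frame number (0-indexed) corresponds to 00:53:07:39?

frame 153015

Total seconds to the label: (0 × 3600 + 53 × 60 + 7) = 3187.
Frame index = 3187 × 48 + 39 = 153015.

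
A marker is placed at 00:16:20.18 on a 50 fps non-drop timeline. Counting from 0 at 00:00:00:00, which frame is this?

Total seconds to the label: (0 × 3600 + 16 × 60 + 20) = 980.
Frame index = 980 × 50 + 18 = 49018.

frame 49018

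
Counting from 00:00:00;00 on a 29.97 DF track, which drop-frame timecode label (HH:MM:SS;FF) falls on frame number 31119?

00:17:18;11

Each 10-minute DF block holds 10 × 60 × 30 − 9 × 2 = 17982 frames. 31119 ÷ 17982 → 1 full block, remainder 13137.
Within the partial block the first minute is 1800 frames and each further minute 1798, so 7 further minute boundaries passed. Total skipped labels = 18 × 1 + 2 × 7 = 32.
Non-drop label index = 31119 + 32 = 31151; at 30 labels/s that is 00:17:18:11, i.e. DF 00:17:18;11.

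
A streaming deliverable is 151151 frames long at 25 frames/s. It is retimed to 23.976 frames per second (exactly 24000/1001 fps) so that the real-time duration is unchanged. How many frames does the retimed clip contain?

Target frames = source frames × (target rate / source rate) = 151151 × (24000/1001)/(25) = 151151 × 960/1001 = 144960.

144960 frames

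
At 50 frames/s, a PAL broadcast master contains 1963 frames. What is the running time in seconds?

39.26 seconds

Running time = 1963 / (50) = 39.26 s.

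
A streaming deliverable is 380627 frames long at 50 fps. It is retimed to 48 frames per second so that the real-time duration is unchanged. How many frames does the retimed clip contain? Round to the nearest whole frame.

Frames at target rate = 380627 × (48) / (50) = 9135048/25 ≈ 365401.920.
Nearest whole frame: 365402.

365402 frames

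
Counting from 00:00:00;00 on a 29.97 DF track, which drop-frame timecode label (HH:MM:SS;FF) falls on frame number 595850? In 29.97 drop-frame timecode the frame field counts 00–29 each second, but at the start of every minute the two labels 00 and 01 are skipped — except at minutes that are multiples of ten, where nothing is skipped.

05:31:21;16

Each 10-minute DF block holds 10 × 60 × 30 − 9 × 2 = 17982 frames. 595850 ÷ 17982 → 33 full blocks, remainder 2444.
Within the partial block the first minute is 1800 frames and each further minute 1798, so 1 further minute boundary passed. Total skipped labels = 18 × 33 + 2 × 1 = 596.
Non-drop label index = 595850 + 596 = 596446; at 30 labels/s that is 05:31:21:16, i.e. DF 05:31:21;16.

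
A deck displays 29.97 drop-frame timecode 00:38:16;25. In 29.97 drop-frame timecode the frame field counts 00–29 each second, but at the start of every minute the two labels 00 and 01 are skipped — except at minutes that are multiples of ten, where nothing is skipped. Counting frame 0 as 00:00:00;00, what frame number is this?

68835

Complete 10-minute blocks: 3, each 17982 frames → 53946.
Remaining 8 whole minutes in the current block: 1800 + 7 × 1798 = 14386 frames.
Within the current minute: 16 × 30 + 25 − 2 = 503 (labels ;00/;01 skipped at this minute). Total = 53946 + 14386 + 503 = 68835.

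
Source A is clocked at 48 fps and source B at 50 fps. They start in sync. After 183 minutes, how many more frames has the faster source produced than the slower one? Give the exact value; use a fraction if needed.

21960 frames

183 min = 10980 s.
A emits 48 × 10980 = 527040 frames; B emits 50 × 10980 = 549000.
Difference = 21960 frames; B is ahead of A.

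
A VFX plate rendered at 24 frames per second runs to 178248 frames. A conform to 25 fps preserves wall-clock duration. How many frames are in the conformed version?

Target frames = source frames × (target rate / source rate) = 178248 × (25)/(24) = 178248 × 25/24 = 185675.

185675 frames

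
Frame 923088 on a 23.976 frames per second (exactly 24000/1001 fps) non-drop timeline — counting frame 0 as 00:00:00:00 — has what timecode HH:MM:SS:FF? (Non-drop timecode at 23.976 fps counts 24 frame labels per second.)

923088 ÷ 24 = 38462 full seconds, remainder 0 frames.
38462 s = 10 h 41 min 2 s.
Timecode: 10:41:02:00.

10:41:02:00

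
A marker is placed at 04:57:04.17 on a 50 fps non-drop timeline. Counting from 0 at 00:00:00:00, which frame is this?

frame 891217

Total seconds to the label: (4 × 3600 + 57 × 60 + 4) = 17824.
Frame index = 17824 × 50 + 17 = 891217.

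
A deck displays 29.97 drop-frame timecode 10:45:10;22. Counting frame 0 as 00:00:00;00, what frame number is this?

1160160

Complete 10-minute blocks: 64, each 17982 frames → 1150848.
Remaining 5 whole minutes in the current block: 1800 + 4 × 1798 = 8992 frames.
Within the current minute: 10 × 30 + 22 − 2 = 320 (labels ;00/;01 skipped at this minute). Total = 1150848 + 8992 + 320 = 1160160.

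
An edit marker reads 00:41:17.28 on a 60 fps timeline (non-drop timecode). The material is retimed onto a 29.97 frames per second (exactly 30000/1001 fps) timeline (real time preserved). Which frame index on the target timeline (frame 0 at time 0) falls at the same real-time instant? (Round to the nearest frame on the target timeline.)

Source frame index: (0×3600 + 41×60 + 17) × 60 + 28 = 148648.
Real time: 148648 / (60) = 37162/15 s.
Target frame: (37162/15) × (30000/1001) = 74324000/1001 ≈ 74249.750 → 74250.

frame 74250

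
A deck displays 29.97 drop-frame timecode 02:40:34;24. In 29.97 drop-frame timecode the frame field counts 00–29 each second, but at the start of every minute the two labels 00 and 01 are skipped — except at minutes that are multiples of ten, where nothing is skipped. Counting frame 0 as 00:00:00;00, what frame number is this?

As if non-drop at 30 labels/s: (2 × 3600 + 40 × 60 + 34) × 30 + 24 = 289044.
Minute boundaries passed: 160; those not divisible by 10: 160 − 16 = 144; dropped labels = 2 × 144 = 288.
Actual frame index = 289044 − 288 = 288756.

288756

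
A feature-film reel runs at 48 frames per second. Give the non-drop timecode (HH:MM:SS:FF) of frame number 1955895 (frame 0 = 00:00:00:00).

11:19:07:39

1955895 ÷ 48 = 40747 full seconds, remainder 39 frames.
40747 s = 11 h 19 min 7 s.
Timecode: 11:19:07:39.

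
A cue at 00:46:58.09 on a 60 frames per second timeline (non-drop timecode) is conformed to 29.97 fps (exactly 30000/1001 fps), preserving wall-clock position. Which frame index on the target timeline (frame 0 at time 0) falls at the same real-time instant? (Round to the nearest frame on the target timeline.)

frame 84460

Source frame index: (0×3600 + 46×60 + 58) × 60 + 9 = 169089.
Real time: 169089 / (60) = 56363/20 s.
Target frame: (56363/20) × (30000/1001) = 84544500/1001 ≈ 84460.040 → 84460.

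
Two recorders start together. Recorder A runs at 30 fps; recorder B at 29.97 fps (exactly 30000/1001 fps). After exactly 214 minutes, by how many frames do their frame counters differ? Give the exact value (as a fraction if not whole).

385200/1001 frames

214 min = 12840 s.
A emits 30 × 12840 = 385200 frames; B emits 30000/1001 × 12840 = 385200000/1001.
Difference = 385200/1001 frames (≈ 384.8152); B is behind A.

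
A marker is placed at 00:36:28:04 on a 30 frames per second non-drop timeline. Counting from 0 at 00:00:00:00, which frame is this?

Total seconds to the label: (0 × 3600 + 36 × 60 + 28) = 2188.
Frame index = 2188 × 30 + 4 = 65644.

65644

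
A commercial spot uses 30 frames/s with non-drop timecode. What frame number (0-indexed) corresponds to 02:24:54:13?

Total seconds to the label: (2 × 3600 + 24 × 60 + 54) = 8694.
Frame index = 8694 × 30 + 13 = 260833.

frame 260833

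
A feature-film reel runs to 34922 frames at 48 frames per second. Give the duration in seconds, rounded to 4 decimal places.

727.5417 seconds

Running time = 34922 × 1/48 = 17461/24 s ≈ 727.5417 s.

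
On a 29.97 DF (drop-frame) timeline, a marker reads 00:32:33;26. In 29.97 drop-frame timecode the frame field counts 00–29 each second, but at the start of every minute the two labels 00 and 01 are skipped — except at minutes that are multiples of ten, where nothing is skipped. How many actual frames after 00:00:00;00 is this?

58558

Complete 10-minute blocks: 3, each 17982 frames → 53946.
Remaining 2 whole minutes in the current block: 1800 + 1 × 1798 = 3598 frames.
Within the current minute: 33 × 30 + 26 − 2 = 1014 (labels ;00/;01 skipped at this minute). Total = 53946 + 3598 + 1014 = 58558.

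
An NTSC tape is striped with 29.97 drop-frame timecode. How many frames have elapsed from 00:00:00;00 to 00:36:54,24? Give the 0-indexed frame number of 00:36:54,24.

66378

As if non-drop at 30 labels/s: (0 × 3600 + 36 × 60 + 54) × 30 + 24 = 66444.
Minute boundaries passed: 36; those not divisible by 10: 36 − 3 = 33; dropped labels = 2 × 33 = 66.
Actual frame index = 66444 − 66 = 66378.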